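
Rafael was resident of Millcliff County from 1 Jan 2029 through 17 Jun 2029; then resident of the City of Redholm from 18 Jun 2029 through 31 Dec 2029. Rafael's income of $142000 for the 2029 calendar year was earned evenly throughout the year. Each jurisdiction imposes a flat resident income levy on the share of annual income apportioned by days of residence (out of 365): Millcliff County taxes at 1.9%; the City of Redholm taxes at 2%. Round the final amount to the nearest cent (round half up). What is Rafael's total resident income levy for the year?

$2774.64

Millcliff County, 1 Jan – 17 Jun 2029: 168 days → $142000 × 1.9% × 168/365 = $1241.8192
The City of Redholm, 18 Jun – 31 Dec 2029: 197 days → $142000 × 2% × 197/365 = $1532.8219
Total = $2774.6411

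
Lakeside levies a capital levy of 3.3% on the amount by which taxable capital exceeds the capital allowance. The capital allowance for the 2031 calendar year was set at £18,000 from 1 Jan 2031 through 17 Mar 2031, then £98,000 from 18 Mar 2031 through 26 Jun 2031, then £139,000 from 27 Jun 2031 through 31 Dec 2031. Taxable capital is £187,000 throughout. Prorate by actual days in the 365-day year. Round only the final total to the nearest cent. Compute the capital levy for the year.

1 Jan – 17 Mar 2031: 76 days, exemption £18,000 → (£187,000 − £18,000) × 3.3% × 76/365 = £1,161.2384
18 Mar – 26 Jun 2031: 101 days, exemption £98,000 → (£187,000 − £98,000) × 3.3% × 101/365 = £812.7041
27 Jun – 31 Dec 2031: 188 days, exemption £139,000 → (£187,000 − £139,000) × 3.3% × 188/365 = £815.8685
Total = £2,789.8110

£2,789.81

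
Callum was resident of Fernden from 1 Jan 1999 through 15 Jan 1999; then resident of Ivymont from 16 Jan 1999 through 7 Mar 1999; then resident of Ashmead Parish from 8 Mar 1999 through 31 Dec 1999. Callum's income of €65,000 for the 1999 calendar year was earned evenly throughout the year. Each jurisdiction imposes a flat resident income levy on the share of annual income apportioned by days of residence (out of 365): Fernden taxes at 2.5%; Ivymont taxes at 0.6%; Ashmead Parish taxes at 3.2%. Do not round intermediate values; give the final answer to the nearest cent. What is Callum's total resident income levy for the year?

Fernden, 1 Jan – 15 Jan 1999: 15 days → €65,000 × 2.5% × 15/365 = €66.7808
Ivymont, 16 Jan – 7 Mar 1999: 51 days → €65,000 × 0.6% × 51/365 = €54.4932
Ashmead Parish, 8 Mar – 31 Dec 1999: 299 days → €65,000 × 3.2% × 299/365 = €1,703.8904
Total = €1,825.1644

€1,825.16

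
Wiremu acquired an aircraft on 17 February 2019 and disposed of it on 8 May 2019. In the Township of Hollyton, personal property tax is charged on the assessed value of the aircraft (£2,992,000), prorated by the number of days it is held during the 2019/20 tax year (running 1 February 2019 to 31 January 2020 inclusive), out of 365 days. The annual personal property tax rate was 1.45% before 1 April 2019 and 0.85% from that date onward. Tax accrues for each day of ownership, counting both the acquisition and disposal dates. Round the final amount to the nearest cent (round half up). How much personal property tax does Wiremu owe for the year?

£7,758.71

17 February – 31 March 2019: 43 days at 1.45% → £2,992,000 × 1.45% × 43/365 = £5,110.9918
1 April – 8 May 2019: 38 days at 0.85% → £2,992,000 × 0.85% × 38/365 = £2,647.7151
Total = £7,758.7068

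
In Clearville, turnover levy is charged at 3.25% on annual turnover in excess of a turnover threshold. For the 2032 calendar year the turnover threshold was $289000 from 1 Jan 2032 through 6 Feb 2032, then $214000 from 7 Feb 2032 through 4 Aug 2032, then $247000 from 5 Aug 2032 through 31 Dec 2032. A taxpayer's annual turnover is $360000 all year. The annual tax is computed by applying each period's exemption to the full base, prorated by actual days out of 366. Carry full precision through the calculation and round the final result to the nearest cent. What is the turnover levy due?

$4061.97

1 Jan – 6 Feb 2032: 37 days, exemption $289000 → ($360000 − $289000) × 3.25% × 37/366 = $233.2719
7 Feb – 4 Aug 2032: 180 days, exemption $214000 → ($360000 − $214000) × 3.25% × 180/366 = $2333.6066
5 Aug – 31 Dec 2032: 149 days, exemption $247000 → ($360000 − $247000) × 3.25% × 149/366 = $1495.0888
Total = $4061.9672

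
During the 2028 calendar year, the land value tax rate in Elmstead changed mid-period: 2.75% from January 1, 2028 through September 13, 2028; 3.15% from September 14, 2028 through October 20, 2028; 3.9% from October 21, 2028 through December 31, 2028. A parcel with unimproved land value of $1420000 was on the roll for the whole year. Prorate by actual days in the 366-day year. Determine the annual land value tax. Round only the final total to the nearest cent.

January 1 – September 13, 2028: 257 days at 2.75% → $1420000 × 2.75% × 257/366 = $27420.3552
September 14 – October 20, 2028: 37 days at 3.15% → $1420000 × 3.15% × 37/366 = $4521.8852
October 21 – December 31, 2028: 72 days at 3.9% → $1420000 × 3.9% × 72/366 = $10894.4262
Total = $42836.6667

$42836.67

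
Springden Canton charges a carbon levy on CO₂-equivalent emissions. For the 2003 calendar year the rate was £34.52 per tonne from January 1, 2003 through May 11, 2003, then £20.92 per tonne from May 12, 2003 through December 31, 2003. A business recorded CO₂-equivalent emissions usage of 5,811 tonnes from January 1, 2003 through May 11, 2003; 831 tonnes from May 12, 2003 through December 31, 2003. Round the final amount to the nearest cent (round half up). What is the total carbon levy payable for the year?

January 1 – May 11, 2003: 5,811 tonnes at £34.52/tonne → £200595.72
May 12 – December 31, 2003: 831 tonnes at £20.92/tonne → £17384.52

£217980.24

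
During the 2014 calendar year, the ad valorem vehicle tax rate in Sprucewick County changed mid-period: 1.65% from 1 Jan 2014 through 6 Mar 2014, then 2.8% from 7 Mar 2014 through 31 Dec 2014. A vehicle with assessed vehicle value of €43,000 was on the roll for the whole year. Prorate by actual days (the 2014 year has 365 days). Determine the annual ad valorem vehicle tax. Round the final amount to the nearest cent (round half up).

1 Jan – 6 Mar 2014: 65 days at 1.65% → €43,000 × 1.65% × 65/365 = €126.3493
7 Mar – 31 Dec 2014: 300 days at 2.8% → €43,000 × 2.8% × 300/365 = €989.5890
Total = €1,115.9384

€1,115.94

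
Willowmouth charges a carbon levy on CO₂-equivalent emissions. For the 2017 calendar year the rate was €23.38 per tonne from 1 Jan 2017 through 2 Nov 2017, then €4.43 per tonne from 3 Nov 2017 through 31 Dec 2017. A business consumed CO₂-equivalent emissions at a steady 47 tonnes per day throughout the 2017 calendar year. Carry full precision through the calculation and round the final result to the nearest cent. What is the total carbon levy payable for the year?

1 Jan – 2 Nov 2017: 306 days × 47 tonnes/day = 14,382 tonnes at €23.38/tonne → €336,251.16
3 Nov – 31 Dec 2017: 59 days × 47 tonnes/day = 2,773 tonnes at €4.43/tonne → €12,284.39

€348,535.55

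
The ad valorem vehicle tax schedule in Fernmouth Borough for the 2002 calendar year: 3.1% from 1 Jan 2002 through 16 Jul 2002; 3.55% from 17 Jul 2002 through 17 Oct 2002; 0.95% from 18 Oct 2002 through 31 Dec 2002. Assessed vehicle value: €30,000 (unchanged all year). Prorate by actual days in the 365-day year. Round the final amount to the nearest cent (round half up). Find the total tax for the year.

€831.86

1 Jan – 16 Jul 2002: 197 days at 3.1% → €30,000 × 3.1% × 197/365 = €501.9452
17 Jul – 17 Oct 2002: 93 days at 3.55% → €30,000 × 3.55% × 93/365 = €271.3562
18 Oct – 31 Dec 2002: 75 days at 0.95% → €30,000 × 0.95% × 75/365 = €58.5616
Total = €831.8630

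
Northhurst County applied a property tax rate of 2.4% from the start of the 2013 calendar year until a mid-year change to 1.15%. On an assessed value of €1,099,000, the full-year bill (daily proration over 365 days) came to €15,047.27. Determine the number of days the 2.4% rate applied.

64 days

Let d = days at the first rate; then 365 − d days at the second rate.
€1,099,000 × [2.4%·d + 1.15%·(365−d)] / 365 = €15,047.27
Solving gives d = 64, so the new rate took effect on 6 March 2013.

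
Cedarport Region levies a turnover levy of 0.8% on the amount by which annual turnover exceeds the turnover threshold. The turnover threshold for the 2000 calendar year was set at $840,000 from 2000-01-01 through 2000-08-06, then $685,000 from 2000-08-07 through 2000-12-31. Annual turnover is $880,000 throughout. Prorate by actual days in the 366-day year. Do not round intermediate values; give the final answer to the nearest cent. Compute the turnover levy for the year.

$818.03

2000-01-01 to 2000-08-06: 219 days, exemption $840,000 → ($880,000 − $840,000) × 0.8% × 219/366 = $191.4754
2000-08-07 to 2000-12-31: 147 days, exemption $685,000 → ($880,000 − $685,000) × 0.8% × 147/366 = $626.5574
Total = $818.0328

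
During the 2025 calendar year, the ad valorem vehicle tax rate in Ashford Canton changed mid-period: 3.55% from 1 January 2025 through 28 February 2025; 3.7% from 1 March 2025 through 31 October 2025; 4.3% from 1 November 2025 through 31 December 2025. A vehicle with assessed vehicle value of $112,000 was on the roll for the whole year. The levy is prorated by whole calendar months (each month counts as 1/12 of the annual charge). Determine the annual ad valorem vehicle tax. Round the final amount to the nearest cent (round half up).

$4,228.00

1 January – 28 February 2025: 2 months at 3.55% → $112,000 × 3.55% × 2/12 = $662.6667
1 March – 31 October 2025: 8 months at 3.7% → $112,000 × 3.7% × 8/12 = $2,762.6667
1 November – 31 December 2025: 2 months at 4.3% → $112,000 × 4.3% × 2/12 = $802.6667
Total = $4,228.0000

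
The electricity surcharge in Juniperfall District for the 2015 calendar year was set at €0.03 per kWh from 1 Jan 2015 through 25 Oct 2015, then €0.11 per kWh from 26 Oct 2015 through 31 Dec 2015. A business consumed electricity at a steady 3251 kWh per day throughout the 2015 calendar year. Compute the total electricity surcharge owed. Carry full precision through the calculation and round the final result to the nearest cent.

€53023.81

1 Jan – 25 Oct 2015: 298 days × 3251 kWh/day = 968,798 kWh at €0.03/kWh → €29063.94
26 Oct – 31 Dec 2015: 67 days × 3251 kWh/day = 217,817 kWh at €0.11/kWh → €23959.87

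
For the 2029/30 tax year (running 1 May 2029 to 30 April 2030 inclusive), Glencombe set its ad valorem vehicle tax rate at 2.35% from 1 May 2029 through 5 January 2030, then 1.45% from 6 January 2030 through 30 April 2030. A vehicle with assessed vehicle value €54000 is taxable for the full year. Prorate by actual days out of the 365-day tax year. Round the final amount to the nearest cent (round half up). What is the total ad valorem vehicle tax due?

1 May 2029 – 5 January 2030: 250 days at 2.35% → €54000 × 2.35% × 250/365 = €869.1781
6 January – 30 April 2030: 115 days at 1.45% → €54000 × 1.45% × 115/365 = €246.6986
Total = €1115.8767

€1115.88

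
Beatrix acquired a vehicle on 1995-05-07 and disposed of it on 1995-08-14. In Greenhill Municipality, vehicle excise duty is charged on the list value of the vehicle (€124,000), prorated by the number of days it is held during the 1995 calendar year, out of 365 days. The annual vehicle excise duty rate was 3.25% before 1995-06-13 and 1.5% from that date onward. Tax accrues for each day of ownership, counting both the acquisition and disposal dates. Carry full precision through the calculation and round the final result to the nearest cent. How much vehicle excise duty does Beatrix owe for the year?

1995-05-07 to 1995-06-12: 37 days at 3.25% → €124,000 × 3.25% × 37/365 = €408.5205
1995-06-13 to 1995-08-14: 63 days at 1.5% → €124,000 × 1.5% × 63/365 = €321.0411
Total = €729.5616

€729.56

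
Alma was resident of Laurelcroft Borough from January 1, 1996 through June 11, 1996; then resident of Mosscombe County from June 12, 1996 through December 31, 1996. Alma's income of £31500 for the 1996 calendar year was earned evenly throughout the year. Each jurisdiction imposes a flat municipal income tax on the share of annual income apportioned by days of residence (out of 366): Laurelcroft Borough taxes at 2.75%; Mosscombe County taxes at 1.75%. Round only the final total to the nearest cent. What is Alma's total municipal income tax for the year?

Laurelcroft Borough, January 1 – June 11, 1996: 163 days → £31500 × 2.75% × 163/366 = £385.7889
Mosscombe County, June 12 – December 31, 1996: 203 days → £31500 × 1.75% × 203/366 = £305.7480
Total = £691.5369

£691.54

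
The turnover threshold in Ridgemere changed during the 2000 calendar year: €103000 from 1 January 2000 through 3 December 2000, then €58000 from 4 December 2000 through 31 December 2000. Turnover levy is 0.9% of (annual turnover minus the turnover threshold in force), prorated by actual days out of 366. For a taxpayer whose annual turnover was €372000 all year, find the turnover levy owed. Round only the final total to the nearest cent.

€2451.98

1 January – 3 December 2000: 338 days, exemption €103000 → (€372000 − €103000) × 0.9% × 338/366 = €2235.7869
4 December – 31 December 2000: 28 days, exemption €58000 → (€372000 − €58000) × 0.9% × 28/366 = €216.1967
Total = €2451.9836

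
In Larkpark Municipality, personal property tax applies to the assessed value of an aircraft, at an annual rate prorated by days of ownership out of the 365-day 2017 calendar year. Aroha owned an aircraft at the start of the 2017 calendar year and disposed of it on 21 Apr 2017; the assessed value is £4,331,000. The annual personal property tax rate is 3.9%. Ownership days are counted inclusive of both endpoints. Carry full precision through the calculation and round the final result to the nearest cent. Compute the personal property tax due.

£51,366.85

Days held (1 Jan – 21 Apr 2017): 111 out of 365
Tax = £4,331,000 × 3.9% × 111/365 = £51,366.8466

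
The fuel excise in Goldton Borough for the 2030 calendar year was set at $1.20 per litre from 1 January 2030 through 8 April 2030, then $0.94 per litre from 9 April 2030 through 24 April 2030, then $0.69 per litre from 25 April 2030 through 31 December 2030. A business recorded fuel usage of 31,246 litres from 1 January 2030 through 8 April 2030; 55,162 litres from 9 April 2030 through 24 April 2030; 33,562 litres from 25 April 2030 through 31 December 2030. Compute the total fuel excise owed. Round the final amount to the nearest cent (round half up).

1 January – 8 April 2030: 31,246 litres at $1.20/litre → $37,495.20
9 April – 24 April 2030: 55,162 litres at $0.94/litre → $51,852.28
25 April – 31 December 2030: 33,562 litres at $0.69/litre → $23,157.78

$112,505.26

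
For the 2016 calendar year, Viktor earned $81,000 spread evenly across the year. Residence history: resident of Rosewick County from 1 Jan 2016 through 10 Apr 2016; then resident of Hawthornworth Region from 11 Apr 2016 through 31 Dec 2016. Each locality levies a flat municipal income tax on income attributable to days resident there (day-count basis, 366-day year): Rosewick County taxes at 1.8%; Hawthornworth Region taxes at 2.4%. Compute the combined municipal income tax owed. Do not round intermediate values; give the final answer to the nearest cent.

Rosewick County, 1 Jan – 10 Apr 2016: 101 days → $81,000 × 1.8% × 101/366 = $402.3443
Hawthornworth Region, 11 Apr – 31 Dec 2016: 265 days → $81,000 × 2.4% × 265/366 = $1,407.5410
Total = $1,809.8852

$1,809.89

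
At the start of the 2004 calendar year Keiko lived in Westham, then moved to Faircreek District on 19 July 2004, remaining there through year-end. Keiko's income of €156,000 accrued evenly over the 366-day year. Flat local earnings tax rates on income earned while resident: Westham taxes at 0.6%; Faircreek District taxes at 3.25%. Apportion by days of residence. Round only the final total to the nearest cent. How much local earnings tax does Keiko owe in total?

€2,810.98

Westham, 1 January – 18 July 2004: 200 days → €156,000 × 0.6% × 200/366 = €511.4754
Faircreek District, 19 July – 31 December 2004: 166 days → €156,000 × 3.25% × 166/366 = €2,299.5082
Total = €2,810.9836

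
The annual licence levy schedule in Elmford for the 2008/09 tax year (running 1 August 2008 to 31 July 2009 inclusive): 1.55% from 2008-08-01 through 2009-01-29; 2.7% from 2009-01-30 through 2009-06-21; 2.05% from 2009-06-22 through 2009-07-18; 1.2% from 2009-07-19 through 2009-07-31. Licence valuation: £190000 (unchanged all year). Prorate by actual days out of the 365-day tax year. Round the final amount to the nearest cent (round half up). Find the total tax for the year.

2008-08-01 to 2009-01-29: 182 days at 1.55% → £190000 × 1.55% × 182/365 = £1468.4658
2009-01-30 to 2009-06-21: 143 days at 2.7% → £190000 × 2.7% × 143/365 = £2009.8356
2009-06-22 to 2009-07-18: 27 days at 2.05% → £190000 × 2.05% × 27/365 = £288.1233
2009-07-19 to 2009-07-31: 13 days at 1.2% → £190000 × 1.2% × 13/365 = £81.2055
Total = £3847.6301

£3847.63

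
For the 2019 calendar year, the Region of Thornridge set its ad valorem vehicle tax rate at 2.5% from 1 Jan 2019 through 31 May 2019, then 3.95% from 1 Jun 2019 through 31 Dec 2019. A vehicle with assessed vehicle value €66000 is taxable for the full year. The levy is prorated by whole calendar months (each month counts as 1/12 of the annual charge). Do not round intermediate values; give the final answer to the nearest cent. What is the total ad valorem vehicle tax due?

€2208.25

1 Jan – 31 May 2019: 5 months at 2.5% → €66000 × 2.5% × 5/12 = €687.5000
1 Jun – 31 Dec 2019: 7 months at 3.95% → €66000 × 3.95% × 7/12 = €1520.7500
Total = €2208.2500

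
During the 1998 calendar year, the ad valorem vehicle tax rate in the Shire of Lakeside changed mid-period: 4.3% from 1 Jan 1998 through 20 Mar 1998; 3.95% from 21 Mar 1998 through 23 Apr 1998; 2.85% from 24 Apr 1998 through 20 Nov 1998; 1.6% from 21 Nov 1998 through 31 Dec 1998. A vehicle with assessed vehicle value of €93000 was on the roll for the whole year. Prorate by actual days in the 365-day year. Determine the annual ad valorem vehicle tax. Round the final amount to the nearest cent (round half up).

€2907.08

1 Jan – 20 Mar 1998: 79 days at 4.3% → €93000 × 4.3% × 79/365 = €865.5370
21 Mar – 23 Apr 1998: 34 days at 3.95% → €93000 × 3.95% × 34/365 = €342.1890
24 Apr – 20 Nov 1998: 211 days at 2.85% → €93000 × 2.85% × 211/365 = €1532.2068
21 Nov – 31 Dec 1998: 41 days at 1.6% → €93000 × 1.6% × 41/365 = €167.1452
Total = €2907.0781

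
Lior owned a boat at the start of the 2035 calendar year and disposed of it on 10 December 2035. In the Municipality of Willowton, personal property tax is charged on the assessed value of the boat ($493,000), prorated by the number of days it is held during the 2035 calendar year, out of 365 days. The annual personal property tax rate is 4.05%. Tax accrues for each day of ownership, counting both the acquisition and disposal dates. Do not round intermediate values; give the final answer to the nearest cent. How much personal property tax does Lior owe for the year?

Days held (1 January – 10 December 2035): 344 out of 365
Tax = $493,000 × 4.05% × 344/365 = $18,817.7425

$18,817.74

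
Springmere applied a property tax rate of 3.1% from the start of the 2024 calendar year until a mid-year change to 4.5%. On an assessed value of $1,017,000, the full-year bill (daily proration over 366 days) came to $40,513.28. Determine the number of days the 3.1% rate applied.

135 days

Let d = days at the first rate; then 366 − d days at the second rate.
$1,017,000 × [3.1%·d + 4.5%·(366−d)] / 366 = $40,513.28
Solving gives d = 135, so the new rate took effect on 15 May 2024.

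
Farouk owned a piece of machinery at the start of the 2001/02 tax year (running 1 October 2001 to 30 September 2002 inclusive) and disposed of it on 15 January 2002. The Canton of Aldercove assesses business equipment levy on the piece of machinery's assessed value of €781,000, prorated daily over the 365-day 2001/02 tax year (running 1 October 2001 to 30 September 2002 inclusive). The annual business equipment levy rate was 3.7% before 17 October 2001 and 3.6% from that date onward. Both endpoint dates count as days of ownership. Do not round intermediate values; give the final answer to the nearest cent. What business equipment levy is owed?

€8,276.46

1 October – 16 October 2001: 16 days at 3.7% → €781,000 × 3.7% × 16/365 = €1,266.7178
17 October 2001 – 15 January 2002: 91 days at 3.6% → €781,000 × 3.6% × 91/365 = €7,009.7425
Total = €8,276.4603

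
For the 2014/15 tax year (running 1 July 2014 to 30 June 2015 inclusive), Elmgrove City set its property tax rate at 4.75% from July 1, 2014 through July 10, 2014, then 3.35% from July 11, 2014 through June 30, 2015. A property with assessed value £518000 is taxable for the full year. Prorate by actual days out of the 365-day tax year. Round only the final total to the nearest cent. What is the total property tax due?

July 1 – July 10, 2014: 10 days at 4.75% → £518000 × 4.75% × 10/365 = £674.1096
July 11, 2014 – June 30, 2015: 355 days at 3.35% → £518000 × 3.35% × 355/365 = £16877.5753
Total = £17551.6849

£17551.68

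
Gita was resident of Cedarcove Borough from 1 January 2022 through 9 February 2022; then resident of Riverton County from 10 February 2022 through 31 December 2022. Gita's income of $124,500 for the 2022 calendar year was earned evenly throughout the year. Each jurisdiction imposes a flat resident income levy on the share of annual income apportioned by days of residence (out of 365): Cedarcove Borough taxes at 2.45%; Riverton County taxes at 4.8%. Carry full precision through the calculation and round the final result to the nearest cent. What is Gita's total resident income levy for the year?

Cedarcove Borough, 1 January – 9 February 2022: 40 days → $124,500 × 2.45% × 40/365 = $334.2740
Riverton County, 10 February – 31 December 2022: 325 days → $124,500 × 4.8% × 325/365 = $5,321.0959
Total = $5,655.3699

$5,655.37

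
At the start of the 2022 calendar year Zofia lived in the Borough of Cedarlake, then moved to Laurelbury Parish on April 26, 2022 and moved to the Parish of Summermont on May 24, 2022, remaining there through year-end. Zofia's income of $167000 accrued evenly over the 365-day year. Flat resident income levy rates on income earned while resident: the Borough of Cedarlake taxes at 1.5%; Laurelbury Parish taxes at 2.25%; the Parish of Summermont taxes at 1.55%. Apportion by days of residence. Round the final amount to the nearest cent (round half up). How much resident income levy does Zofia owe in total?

The Borough of Cedarlake, January 1 – April 25, 2022: 115 days → $167000 × 1.5% × 115/365 = $789.2466
Laurelbury Parish, April 26 – May 23, 2022: 28 days → $167000 × 2.25% × 28/365 = $288.2466
The Parish of Summermont, May 24 – December 31, 2022: 222 days → $167000 × 1.55% × 222/365 = $1574.3753
Total = $2651.8685

$2651.87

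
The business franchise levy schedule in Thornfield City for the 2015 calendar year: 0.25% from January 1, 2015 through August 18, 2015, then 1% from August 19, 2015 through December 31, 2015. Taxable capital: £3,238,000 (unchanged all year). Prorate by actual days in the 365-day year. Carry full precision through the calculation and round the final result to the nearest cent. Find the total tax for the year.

£17,077.12

January 1 – August 18, 2015: 230 days at 0.25% → £3,238,000 × 0.25% × 230/365 = £5,100.9589
August 19 – December 31, 2015: 135 days at 1% → £3,238,000 × 1% × 135/365 = £11,976.1644
Total = £17,077.1233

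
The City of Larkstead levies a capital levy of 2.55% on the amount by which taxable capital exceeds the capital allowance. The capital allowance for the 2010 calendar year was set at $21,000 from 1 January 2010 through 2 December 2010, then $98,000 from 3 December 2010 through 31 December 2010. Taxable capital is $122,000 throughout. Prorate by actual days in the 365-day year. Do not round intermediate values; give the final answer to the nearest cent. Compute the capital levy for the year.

1 January – 2 December 2010: 336 days, exemption $21,000 → ($122,000 − $21,000) × 2.55% × 336/365 = $2,370.8712
3 December – 31 December 2010: 29 days, exemption $98,000 → ($122,000 − $98,000) × 2.55% × 29/365 = $48.6247
Total = $2,419.4959

$2,419.50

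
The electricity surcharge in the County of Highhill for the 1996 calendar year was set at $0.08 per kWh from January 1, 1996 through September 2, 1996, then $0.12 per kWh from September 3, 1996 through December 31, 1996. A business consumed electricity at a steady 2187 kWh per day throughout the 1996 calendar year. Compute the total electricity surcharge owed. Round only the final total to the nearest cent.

$74,532.96

January 1 – September 2, 1996: 246 days × 2187 kWh/day = 538,002 kWh at $0.08/kWh → $43,040.16
September 3 – December 31, 1996: 120 days × 2187 kWh/day = 262,440 kWh at $0.12/kWh → $31,492.80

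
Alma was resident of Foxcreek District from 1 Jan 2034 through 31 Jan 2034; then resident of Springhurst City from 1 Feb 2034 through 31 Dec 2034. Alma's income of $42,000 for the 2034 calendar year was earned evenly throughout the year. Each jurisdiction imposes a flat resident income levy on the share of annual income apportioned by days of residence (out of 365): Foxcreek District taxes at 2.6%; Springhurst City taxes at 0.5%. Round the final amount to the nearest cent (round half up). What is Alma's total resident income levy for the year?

Foxcreek District, 1 Jan – 31 Jan 2034: 31 days → $42,000 × 2.6% × 31/365 = $92.7452
Springhurst City, 1 Feb – 31 Dec 2034: 334 days → $42,000 × 0.5% × 334/365 = $192.1644
Total = $284.9096

$284.91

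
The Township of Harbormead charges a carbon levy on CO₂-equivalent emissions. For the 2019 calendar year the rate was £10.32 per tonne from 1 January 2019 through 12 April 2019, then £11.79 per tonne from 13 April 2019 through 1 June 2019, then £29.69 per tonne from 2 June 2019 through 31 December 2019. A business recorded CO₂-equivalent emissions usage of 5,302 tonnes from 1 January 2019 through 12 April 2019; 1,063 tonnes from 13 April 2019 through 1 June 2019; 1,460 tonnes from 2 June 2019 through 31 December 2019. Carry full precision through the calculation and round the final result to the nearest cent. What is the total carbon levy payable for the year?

1 January – 12 April 2019: 5,302 tonnes at £10.32/tonne → £54,716.64
13 April – 1 June 2019: 1,063 tonnes at £11.79/tonne → £12,532.77
2 June – 31 December 2019: 1,460 tonnes at £29.69/tonne → £43,347.40

£110,596.81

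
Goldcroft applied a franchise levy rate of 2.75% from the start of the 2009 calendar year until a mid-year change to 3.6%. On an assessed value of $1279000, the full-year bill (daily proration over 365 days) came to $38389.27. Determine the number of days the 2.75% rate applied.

Let d = days at the first rate; then 365 − d days at the second rate.
$1279000 × [2.75%·d + 3.6%·(365−d)] / 365 = $38389.27
Solving gives d = 257, so the new rate took effect on 15 September 2009.

257 days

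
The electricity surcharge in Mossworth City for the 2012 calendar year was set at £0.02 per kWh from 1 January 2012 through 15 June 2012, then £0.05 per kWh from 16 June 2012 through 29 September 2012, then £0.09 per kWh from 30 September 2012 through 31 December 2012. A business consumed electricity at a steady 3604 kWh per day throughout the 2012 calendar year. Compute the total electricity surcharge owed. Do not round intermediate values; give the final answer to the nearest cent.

1 January – 15 June 2012: 167 days × 3604 kWh/day = 601,868 kWh at £0.02/kWh → £12,037.36
16 June – 29 September 2012: 106 days × 3604 kWh/day = 382,024 kWh at £0.05/kWh → £19,101.20
30 September – 31 December 2012: 93 days × 3604 kWh/day = 335,172 kWh at £0.09/kWh → £30,165.48

£61,304.04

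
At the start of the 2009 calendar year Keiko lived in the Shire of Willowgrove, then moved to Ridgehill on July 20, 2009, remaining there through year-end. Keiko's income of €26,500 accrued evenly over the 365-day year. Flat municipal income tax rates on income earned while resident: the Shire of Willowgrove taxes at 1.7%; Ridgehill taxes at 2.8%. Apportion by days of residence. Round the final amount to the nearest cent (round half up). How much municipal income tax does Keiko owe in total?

€582.27

The Shire of Willowgrove, January 1 – July 19, 2009: 200 days → €26,500 × 1.7% × 200/365 = €246.8493
Ridgehill, July 20 – December 31, 2009: 165 days → €26,500 × 2.8% × 165/365 = €335.4247
Total = €582.2740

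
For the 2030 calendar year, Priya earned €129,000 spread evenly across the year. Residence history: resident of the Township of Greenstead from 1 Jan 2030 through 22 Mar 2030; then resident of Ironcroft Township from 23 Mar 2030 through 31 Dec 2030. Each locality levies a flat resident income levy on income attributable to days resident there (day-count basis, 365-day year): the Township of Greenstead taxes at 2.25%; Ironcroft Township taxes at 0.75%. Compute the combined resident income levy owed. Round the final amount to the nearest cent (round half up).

The Township of Greenstead, 1 Jan – 22 Mar 2030: 81 days → €129,000 × 2.25% × 81/365 = €644.1164
Ironcroft Township, 23 Mar – 31 Dec 2030: 284 days → €129,000 × 0.75% × 284/365 = €752.7945
Total = €1,396.9110

€1,396.91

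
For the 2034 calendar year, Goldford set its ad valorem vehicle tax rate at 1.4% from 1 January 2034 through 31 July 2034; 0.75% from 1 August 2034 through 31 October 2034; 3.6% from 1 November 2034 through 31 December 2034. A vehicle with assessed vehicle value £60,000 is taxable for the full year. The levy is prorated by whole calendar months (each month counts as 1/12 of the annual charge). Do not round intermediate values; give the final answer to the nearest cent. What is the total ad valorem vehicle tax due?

£962.50

1 January – 31 July 2034: 7 months at 1.4% → £60,000 × 1.4% × 7/12 = £490.0000
1 August – 31 October 2034: 3 months at 0.75% → £60,000 × 0.75% × 3/12 = £112.5000
1 November – 31 December 2034: 2 months at 3.6% → £60,000 × 3.6% × 2/12 = £360.0000
Total = £962.5000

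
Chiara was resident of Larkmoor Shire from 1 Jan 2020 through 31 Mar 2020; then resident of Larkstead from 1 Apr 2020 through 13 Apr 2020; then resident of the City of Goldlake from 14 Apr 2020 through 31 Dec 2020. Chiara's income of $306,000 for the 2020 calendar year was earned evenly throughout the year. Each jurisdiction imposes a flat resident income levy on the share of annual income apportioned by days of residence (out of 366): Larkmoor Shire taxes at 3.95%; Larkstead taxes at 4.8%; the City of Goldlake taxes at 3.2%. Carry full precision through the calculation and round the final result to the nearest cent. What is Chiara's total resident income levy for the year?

$10,536.52

Larkmoor Shire, 1 Jan – 31 Mar 2020: 91 days → $306,000 × 3.95% × 91/366 = $3,005.2377
Larkstead, 1 Apr – 13 Apr 2020: 13 days → $306,000 × 4.8% × 13/366 = $521.7049
The City of Goldlake, 14 Apr – 31 Dec 2020: 262 days → $306,000 × 3.2% × 262/366 = $7,009.5738
Total = $10,536.5164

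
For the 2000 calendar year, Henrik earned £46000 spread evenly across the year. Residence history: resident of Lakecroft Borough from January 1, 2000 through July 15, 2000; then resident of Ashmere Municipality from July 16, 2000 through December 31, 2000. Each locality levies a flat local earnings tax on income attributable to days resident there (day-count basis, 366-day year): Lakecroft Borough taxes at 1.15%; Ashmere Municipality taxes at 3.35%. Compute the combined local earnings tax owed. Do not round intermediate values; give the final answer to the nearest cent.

£996.29

Lakecroft Borough, January 1 – July 15, 2000: 197 days → £46000 × 1.15% × 197/366 = £284.7350
Ashmere Municipality, July 16 – December 31, 2000: 169 days → £46000 × 3.35% × 169/366 = £711.5546
Total = £996.2896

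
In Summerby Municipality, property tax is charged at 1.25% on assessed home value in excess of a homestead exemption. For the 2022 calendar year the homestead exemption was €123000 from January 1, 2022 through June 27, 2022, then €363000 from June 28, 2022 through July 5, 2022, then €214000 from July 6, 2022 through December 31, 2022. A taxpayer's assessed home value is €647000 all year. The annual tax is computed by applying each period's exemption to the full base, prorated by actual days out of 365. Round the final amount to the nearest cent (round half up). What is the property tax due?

€5926.40

January 1 – June 27, 2022: 178 days, exemption €123000 → (€647000 − €123000) × 1.25% × 178/365 = €3194.2466
June 28 – July 5, 2022: 8 days, exemption €363000 → (€647000 − €363000) × 1.25% × 8/365 = €77.8082
July 6 – December 31, 2022: 179 days, exemption €214000 → (€647000 − €214000) × 1.25% × 179/365 = €2654.3493
Total = €5926.4041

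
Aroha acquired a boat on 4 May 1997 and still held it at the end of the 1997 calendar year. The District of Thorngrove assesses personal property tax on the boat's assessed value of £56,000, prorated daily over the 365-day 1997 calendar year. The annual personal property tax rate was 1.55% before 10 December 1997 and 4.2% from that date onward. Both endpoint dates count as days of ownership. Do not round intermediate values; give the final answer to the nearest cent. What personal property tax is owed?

4 May – 9 December 1997: 220 days at 1.55% → £56,000 × 1.55% × 220/365 = £523.1781
10 December – 31 December 1997: 22 days at 4.2% → £56,000 × 4.2% × 22/365 = £141.7644
Total = £664.9425

£664.94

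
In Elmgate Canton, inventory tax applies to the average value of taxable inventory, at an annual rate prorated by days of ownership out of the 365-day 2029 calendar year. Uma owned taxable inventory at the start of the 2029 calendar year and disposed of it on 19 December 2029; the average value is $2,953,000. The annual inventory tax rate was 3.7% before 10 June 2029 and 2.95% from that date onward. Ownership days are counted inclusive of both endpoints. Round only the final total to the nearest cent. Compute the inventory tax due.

1 January – 9 June 2029: 160 days at 3.7% → $2,953,000 × 3.7% × 160/365 = $47,895.2329
10 June – 19 December 2029: 193 days at 2.95% → $2,953,000 × 2.95% × 193/365 = $46,062.7548
Total = $93,957.9877

$93,957.99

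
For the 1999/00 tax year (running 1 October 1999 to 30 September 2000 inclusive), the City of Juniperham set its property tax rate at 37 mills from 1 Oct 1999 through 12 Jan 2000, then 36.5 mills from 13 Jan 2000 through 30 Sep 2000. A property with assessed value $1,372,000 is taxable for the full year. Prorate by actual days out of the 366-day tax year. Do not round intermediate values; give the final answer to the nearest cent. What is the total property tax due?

$50,272.93

1 Oct 1999 – 12 Jan 2000: 104 days at 37 mills → $1,372,000 × 3.7% × 104/366 = $14,424.7432
13 Jan – 30 Sep 2000: 262 days at 36.5 mills → $1,372,000 × 3.65% × 262/366 = $35,848.1858
Total = $50,272.9290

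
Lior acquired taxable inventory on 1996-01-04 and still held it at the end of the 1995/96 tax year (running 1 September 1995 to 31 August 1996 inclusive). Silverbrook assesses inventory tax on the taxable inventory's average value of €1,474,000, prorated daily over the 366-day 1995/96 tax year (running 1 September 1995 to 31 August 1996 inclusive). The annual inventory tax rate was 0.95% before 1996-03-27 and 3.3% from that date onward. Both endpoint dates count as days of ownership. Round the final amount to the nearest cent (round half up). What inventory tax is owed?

1996-01-04 to 1996-03-26: 83 days at 0.95% → €1,474,000 × 0.95% × 83/366 = €3,175.5437
1996-03-27 to 1996-08-31: 158 days at 3.3% → €1,474,000 × 3.3% × 158/366 = €20,998.4590
Total = €24,174.0027

€24,174.00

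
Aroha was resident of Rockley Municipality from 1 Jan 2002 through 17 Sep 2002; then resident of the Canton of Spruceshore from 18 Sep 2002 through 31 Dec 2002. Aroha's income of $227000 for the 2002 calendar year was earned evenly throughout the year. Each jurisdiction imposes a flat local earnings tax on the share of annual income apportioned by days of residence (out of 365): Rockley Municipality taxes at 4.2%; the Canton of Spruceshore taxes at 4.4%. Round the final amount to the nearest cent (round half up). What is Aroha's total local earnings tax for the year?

Rockley Municipality, 1 Jan – 17 Sep 2002: 260 days → $227000 × 4.2% × 260/365 = $6791.3425
The Canton of Spruceshore, 18 Sep – 31 Dec 2002: 105 days → $227000 × 4.4% × 105/365 = $2873.2603
Total = $9664.6027

$9664.60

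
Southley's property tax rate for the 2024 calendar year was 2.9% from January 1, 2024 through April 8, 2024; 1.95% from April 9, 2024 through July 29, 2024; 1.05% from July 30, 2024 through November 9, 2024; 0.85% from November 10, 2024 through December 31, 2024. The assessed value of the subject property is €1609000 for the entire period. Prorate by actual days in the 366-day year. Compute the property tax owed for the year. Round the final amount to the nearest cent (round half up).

€28920.24

January 1 – April 8, 2024: 99 days at 2.9% → €1609000 × 2.9% × 99/366 = €12621.4180
April 9 – July 29, 2024: 112 days at 1.95% → €1609000 × 1.95% × 112/366 = €9601.2459
July 30 – November 9, 2024: 103 days at 1.05% → €1609000 × 1.05% × 103/366 = €4754.4631
November 10 – December 31, 2024: 52 days at 0.85% → €1609000 × 0.85% × 52/366 = €1943.1093
Total = €28920.2363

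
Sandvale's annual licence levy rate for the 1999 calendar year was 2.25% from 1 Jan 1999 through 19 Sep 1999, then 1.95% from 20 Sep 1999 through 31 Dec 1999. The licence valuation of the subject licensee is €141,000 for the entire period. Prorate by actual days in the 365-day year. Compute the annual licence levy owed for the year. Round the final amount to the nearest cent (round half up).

1 Jan – 19 Sep 1999: 262 days at 2.25% → €141,000 × 2.25% × 262/365 = €2,277.2466
20 Sep – 31 Dec 1999: 103 days at 1.95% → €141,000 × 1.95% × 103/365 = €775.8863
Total = €3,053.1329

€3,053.13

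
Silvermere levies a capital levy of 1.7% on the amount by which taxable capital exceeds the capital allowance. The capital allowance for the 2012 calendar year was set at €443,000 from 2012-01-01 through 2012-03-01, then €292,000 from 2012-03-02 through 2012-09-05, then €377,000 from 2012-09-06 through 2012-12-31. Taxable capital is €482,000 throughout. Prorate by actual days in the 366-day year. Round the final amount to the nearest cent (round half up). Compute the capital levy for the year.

€2,340.24

2012-01-01 to 2012-03-01: 61 days, exemption €443,000 → (€482,000 − €443,000) × 1.7% × 61/366 = €110.5000
2012-03-02 to 2012-09-05: 188 days, exemption €292,000 → (€482,000 − €292,000) × 1.7% × 188/366 = €1,659.1257
2012-09-06 to 2012-12-31: 117 days, exemption €377,000 → (€482,000 − €377,000) × 1.7% × 117/366 = €570.6148
Total = €2,340.2404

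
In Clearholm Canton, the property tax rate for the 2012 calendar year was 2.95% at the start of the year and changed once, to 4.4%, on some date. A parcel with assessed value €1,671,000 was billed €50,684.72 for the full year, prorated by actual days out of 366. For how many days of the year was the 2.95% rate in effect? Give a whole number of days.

345 days

Let d = days at the first rate; then 366 − d days at the second rate.
€1,671,000 × [2.95%·d + 4.4%·(366−d)] / 366 = €50,684.72
Solving gives d = 345, so the new rate took effect on 11 December 2012.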